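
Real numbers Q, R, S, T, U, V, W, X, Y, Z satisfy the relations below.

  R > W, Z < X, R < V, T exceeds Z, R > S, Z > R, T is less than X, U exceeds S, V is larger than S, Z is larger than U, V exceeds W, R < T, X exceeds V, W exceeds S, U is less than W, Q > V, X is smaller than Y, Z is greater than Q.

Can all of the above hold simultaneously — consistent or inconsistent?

Every relation is compatible with S < U < W < R < V < Q < Z < T < X < Y; the set is consistent.

consistent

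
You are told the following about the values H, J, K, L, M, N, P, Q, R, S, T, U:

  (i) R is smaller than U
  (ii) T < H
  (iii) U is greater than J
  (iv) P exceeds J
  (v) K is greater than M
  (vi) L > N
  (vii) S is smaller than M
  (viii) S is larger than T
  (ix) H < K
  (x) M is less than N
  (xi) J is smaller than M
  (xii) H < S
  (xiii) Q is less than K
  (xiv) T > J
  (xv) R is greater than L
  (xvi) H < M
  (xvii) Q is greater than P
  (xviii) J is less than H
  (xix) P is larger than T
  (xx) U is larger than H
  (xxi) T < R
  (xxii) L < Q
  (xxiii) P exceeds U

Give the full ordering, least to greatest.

The consecutive links are each given: J < T; T < H; H < S; S < M; M < N; N < L; L < R; R < U; U < P; P < Q; Q < K.

J < T < H < S < M < N < L < R < U < P < Q < K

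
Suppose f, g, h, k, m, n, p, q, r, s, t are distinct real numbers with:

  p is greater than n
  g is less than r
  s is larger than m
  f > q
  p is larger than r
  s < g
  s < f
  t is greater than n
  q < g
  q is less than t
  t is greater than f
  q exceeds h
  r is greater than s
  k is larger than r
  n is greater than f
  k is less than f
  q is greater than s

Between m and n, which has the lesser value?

Following the relations from m: m < s < g < r < k < f < n.
So m < n; m is the smaller of the two.

m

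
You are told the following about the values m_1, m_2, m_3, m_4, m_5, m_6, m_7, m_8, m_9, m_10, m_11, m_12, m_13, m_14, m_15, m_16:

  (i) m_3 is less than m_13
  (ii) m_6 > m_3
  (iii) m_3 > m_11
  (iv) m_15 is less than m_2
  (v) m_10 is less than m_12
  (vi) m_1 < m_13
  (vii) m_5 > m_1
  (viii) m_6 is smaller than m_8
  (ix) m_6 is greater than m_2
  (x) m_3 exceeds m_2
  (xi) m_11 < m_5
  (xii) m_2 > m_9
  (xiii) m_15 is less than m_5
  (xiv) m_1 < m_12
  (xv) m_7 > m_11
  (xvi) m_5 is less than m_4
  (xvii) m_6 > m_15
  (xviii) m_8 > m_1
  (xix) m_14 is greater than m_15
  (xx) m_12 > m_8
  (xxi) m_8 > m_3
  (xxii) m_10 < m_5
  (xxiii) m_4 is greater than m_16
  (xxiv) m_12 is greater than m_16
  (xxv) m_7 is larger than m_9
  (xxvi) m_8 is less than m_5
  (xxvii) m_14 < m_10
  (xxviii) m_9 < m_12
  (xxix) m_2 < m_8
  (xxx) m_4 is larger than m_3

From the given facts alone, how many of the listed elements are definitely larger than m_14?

The elements the relations force above m_14 are m_10, m_12, m_5, m_4 — no chain reaches any other.
That is 4.

4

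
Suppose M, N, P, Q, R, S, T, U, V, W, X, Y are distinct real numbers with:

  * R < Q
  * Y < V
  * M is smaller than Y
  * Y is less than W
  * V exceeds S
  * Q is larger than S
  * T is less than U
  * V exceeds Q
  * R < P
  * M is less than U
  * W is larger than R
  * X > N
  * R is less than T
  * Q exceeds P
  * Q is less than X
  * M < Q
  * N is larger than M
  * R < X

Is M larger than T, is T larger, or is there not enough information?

Following every chain through M: above M we get N, Y, U, Q, W, V, X.
T is not reached, and no chain runs the other way from T to M.
So the given relations leave the order of M and T undetermined.

undetermined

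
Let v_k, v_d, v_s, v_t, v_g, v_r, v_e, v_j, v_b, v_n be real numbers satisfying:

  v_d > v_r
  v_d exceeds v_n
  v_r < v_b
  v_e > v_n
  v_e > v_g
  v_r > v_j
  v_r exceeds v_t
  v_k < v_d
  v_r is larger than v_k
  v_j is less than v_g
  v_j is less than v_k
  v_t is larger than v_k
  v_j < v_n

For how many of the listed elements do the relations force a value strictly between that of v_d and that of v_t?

The relations place v_t below v_d. An element lies strictly between them when it is forced above v_t and also forced below v_d.
Above v_t: {v_r, v_b}. Below v_d: {v_j, v_k, v_r, v_n}.
Intersection: {v_r} — 1.

1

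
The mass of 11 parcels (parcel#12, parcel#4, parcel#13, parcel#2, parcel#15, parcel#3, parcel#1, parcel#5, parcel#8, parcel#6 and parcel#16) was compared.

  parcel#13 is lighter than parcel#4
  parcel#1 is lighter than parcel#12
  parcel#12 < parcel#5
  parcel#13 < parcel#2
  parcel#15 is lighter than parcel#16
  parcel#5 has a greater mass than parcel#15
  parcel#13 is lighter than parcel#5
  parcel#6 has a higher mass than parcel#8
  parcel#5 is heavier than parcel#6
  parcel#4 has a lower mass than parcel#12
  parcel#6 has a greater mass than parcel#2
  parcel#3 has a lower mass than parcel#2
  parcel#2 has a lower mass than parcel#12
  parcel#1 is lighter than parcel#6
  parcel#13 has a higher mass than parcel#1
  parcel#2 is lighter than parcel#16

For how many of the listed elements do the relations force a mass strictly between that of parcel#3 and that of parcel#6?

1

The relations place parcel#3 below parcel#6. An element lies strictly between them when it is forced above parcel#3 and also forced below parcel#6.
Above parcel#3: {parcel#2, parcel#12, parcel#5, parcel#16}. Below parcel#6: {parcel#1, parcel#13, parcel#8, parcel#2}.
Intersection: {parcel#2} — 1.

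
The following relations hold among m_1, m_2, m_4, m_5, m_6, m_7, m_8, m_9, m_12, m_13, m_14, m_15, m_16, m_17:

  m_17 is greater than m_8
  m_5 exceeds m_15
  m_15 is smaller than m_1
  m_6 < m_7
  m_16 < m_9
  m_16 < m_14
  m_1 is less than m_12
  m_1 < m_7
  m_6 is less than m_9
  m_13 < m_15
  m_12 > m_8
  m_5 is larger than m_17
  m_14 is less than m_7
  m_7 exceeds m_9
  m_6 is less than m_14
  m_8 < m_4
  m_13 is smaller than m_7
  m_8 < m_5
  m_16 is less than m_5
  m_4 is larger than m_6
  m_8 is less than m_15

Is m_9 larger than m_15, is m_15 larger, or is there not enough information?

Following every chain through m_15: above m_15 we get m_1, m_12, m_5, m_7; below m_15 we get m_13, m_8.
m_9 is not reached, and no chain runs the other way from m_9 to m_15.
So the given relations leave the order of m_15 and m_9 undetermined.

undetermined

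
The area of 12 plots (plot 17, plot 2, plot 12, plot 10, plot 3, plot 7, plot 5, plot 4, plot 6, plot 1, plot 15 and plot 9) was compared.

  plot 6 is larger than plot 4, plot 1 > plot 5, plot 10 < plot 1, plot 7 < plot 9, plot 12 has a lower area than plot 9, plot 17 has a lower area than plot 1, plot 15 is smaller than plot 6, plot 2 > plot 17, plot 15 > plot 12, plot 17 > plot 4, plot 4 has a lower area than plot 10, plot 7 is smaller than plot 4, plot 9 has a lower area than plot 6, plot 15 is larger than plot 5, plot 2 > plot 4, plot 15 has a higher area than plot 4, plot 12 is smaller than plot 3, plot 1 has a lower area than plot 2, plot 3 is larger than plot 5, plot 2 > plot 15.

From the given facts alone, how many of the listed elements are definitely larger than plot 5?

5

The elements the relations force above plot 5 are plot 15, plot 1, plot 2, plot 6, plot 3 — no chain reaches any other.
That is 5.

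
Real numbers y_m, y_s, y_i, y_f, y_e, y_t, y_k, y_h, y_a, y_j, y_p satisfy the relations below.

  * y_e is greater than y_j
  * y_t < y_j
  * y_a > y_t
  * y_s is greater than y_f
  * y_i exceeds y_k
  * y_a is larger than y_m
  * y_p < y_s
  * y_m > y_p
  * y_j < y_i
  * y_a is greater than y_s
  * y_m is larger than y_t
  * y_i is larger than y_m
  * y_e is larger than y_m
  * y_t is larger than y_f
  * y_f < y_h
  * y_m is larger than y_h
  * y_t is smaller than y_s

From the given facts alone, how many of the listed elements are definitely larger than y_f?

8

Directly above y_f: y_h, y_t, y_s.
One step further: y_j, y_m, y_a (6 so far).
One step further: y_e, y_i (8 so far).
No other element is forced above y_f by the given relations, so the count is 8.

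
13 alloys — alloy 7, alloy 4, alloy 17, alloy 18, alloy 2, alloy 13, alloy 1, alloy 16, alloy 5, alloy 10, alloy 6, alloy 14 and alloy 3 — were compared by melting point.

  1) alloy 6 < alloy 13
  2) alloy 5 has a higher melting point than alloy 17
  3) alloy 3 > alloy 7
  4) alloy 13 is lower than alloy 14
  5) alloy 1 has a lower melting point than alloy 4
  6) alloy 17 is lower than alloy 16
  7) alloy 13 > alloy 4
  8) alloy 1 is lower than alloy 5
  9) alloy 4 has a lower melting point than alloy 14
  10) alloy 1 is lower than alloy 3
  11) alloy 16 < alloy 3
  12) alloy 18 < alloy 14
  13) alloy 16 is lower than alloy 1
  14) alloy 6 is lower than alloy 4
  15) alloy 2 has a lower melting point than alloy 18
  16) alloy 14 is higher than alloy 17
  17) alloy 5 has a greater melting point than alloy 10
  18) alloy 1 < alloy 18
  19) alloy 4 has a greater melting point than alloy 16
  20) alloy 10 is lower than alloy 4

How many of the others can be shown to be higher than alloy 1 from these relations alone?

The elements the relations force above alloy 1 are alloy 4, alloy 13, alloy 3, alloy 18, alloy 14, alloy 5 — no chain reaches any other.
That is 6.

6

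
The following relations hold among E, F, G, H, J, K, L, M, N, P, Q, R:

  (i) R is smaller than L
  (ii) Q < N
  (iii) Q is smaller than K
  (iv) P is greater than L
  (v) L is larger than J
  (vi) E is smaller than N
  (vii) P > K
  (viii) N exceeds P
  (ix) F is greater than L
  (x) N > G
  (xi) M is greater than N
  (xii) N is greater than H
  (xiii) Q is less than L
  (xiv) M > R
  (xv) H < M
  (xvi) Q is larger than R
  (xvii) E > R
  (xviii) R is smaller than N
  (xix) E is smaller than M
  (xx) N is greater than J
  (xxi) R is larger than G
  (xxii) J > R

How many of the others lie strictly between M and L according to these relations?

Chaining upward from L reaches: P, F, N.
Chaining downward from M reaches: G, R, J, Q, K, P, E, H, N.
Strictly between L and M are those in both lists: P, N — 2 elements.

2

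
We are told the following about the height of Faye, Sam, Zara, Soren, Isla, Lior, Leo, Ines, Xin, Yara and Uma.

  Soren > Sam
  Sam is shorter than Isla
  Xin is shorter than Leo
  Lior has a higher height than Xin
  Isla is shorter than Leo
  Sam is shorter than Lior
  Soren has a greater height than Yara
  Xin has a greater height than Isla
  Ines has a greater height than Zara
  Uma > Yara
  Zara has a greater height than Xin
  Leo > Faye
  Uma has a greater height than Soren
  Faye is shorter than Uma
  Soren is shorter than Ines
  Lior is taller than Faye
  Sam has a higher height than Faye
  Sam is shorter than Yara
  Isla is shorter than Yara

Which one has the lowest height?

Faye

Chaining upward from Faye: directly above it, Sam, Leo, Uma, Lior; then Isla, Yara, Soren; then Xin, Ines; then Zara.
That covers every other element, and nothing is given below Faye, so Faye is the lowest height.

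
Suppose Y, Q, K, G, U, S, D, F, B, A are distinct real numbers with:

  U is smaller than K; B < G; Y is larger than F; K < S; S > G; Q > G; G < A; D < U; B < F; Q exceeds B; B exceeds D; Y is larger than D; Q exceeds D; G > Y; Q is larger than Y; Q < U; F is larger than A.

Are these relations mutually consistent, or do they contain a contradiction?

Chaining the given relations yields G < A < F < Y, so G < Y. But one relation states Y < G. These cannot both hold.

inconsistent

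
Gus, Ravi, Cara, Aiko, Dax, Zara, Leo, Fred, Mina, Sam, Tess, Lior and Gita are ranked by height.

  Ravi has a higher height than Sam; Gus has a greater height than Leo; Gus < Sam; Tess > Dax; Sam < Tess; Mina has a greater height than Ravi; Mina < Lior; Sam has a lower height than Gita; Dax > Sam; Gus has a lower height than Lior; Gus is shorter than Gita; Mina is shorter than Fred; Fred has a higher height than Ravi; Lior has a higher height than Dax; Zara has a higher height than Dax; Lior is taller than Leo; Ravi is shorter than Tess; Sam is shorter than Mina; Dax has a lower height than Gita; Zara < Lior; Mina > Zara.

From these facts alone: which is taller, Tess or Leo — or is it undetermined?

The relevant relations are Leo < Gus; Gus < Sam; Sam < Dax; Dax < Tess.
Chaining these gives Leo < Gus < Sam < Dax < Tess.
So Tess is taller.

Tess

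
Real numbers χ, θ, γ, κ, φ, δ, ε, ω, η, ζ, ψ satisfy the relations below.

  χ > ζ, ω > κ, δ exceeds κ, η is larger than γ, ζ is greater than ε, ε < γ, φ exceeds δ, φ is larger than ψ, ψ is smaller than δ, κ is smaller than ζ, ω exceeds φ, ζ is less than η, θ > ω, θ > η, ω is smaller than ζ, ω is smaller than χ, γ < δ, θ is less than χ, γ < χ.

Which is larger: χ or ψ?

The relevant relations are ψ < δ; δ < φ; φ < ω; ω < ζ; ζ < η; η < θ; θ < χ.
Chaining these gives ψ < δ < φ < ω < ζ < η < θ < χ.
So ψ < χ; χ is the larger of the two.

χ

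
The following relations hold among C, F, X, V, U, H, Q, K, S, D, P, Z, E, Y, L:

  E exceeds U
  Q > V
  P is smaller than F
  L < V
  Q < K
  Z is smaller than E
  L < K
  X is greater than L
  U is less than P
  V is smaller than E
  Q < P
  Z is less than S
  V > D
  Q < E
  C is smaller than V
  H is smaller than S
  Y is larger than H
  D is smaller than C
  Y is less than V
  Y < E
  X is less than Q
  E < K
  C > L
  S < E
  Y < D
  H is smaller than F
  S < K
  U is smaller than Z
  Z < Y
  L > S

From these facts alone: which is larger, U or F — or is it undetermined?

F

The relevant relations are U < Z; Z < S; S < L; L < C; C < V; V < Q; Q < P; P < F.
Chaining these gives U < Z < S < L < C < V < Q < P < F.
So F is larger.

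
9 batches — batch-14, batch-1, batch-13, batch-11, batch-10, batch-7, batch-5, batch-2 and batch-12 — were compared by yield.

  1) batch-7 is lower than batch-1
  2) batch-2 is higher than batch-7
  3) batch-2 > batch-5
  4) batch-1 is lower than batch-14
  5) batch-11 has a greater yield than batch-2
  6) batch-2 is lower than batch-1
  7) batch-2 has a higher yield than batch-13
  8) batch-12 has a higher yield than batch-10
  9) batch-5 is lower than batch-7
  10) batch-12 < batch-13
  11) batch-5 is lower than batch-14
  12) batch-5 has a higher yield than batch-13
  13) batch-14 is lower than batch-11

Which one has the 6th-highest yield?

batch-5

Chaining the given pairs: batch-10 < batch-12 < batch-13 < batch-5 < batch-7 < batch-2 < batch-1 < batch-14 < batch-11.
The 6th largest is batch-5.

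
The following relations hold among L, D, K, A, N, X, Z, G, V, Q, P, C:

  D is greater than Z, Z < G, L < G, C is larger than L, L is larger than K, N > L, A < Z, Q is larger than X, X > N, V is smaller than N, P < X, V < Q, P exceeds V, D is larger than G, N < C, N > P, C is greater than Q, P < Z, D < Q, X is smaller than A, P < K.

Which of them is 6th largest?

Chaining the given pairs: V < P < K < L < N < X < A < Z < G < D < Q < C.
Counting 6 from the largest end gives A.

A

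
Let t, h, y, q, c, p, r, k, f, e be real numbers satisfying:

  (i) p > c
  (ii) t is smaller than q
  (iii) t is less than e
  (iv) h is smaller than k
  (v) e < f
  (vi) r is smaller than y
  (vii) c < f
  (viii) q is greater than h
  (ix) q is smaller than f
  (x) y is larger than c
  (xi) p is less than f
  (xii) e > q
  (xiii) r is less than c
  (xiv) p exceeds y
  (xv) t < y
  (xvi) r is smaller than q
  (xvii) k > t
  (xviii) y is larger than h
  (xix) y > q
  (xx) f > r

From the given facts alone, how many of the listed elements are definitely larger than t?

6

From t the given relations immediately reach k, q, y, e.
From those, p, f — 6 in total.
No other element is forced above t by the given relations, so the count is 6.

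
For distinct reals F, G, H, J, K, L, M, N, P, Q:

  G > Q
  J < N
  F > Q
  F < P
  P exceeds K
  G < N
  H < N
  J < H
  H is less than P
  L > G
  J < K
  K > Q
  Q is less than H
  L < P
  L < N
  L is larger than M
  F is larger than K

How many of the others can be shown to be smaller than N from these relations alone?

6

From N the given relations immediately reach J, G, H, L.
From those, M, Q — 6 in total.
No other element is forced below N by the given relations, so the count is 6.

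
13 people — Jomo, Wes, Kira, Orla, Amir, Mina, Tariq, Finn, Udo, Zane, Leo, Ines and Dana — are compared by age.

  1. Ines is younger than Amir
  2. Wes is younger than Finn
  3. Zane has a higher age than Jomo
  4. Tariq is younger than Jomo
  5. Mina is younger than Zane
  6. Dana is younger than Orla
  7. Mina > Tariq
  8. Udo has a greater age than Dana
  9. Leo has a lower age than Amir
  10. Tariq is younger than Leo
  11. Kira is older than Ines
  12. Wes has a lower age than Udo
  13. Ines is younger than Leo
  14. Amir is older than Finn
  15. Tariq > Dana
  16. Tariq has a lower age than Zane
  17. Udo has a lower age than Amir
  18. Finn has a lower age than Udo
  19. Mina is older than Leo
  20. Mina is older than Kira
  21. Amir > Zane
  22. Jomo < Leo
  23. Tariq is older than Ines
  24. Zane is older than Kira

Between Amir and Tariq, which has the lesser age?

Tariq

Tariq < Jomo < Leo < Mina < Zane < Amir, by transitivity through Jomo, Leo, Mina, Zane.
So Tariq < Amir; Tariq is the younger of the two.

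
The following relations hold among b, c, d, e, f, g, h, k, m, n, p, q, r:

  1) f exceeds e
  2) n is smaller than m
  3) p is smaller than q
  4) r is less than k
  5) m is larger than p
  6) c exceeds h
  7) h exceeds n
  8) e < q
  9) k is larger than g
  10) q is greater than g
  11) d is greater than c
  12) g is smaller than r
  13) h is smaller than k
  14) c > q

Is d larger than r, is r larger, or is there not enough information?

Following every chain through r: above r we get k; below r we get g.
d is not reached, and no chain runs the other way from d to r.
So the given relations leave the order of r and d undetermined.

undetermined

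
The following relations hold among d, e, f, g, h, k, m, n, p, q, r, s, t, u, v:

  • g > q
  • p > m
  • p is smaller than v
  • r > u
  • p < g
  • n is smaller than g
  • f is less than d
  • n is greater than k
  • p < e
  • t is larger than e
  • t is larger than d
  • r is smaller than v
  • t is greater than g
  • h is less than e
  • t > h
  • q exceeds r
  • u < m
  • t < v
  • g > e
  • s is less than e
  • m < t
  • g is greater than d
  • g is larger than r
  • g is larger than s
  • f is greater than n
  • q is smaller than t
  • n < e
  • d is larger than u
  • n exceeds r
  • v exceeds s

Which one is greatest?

Chaining downward from v: directly below it, r, s, p, t; then u, q, m, h, d, e, g; then n, f; then k.
That covers every other element, and nothing is given above v, so v is the greatest.

v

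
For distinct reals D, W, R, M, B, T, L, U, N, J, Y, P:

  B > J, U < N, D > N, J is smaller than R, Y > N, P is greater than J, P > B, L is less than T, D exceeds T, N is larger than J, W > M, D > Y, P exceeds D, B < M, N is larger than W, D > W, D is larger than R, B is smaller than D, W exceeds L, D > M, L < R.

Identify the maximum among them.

P

Chaining downward from P: directly below it, J, B, D; then M, W, T, N, R, Y; then L, U.
That covers every other element, and nothing is given above P, so P is the maximum.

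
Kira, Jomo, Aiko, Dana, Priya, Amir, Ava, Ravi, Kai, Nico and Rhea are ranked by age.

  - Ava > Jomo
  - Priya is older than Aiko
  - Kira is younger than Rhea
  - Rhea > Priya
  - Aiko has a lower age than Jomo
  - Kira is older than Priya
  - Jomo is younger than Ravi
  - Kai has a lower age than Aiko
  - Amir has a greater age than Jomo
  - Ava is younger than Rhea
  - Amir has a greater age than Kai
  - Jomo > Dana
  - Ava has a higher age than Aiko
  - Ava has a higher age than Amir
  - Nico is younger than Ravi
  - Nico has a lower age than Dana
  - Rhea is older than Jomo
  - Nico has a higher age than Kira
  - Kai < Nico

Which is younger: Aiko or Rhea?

Aiko

Aiko < Priya and Priya < Kira give Aiko < Kira.
With Kira < Nico: Aiko < Priya < Kira < Nico.
With Nico < Dana: Aiko < Priya < Kira < Nico < Dana.
With Dana < Jomo: Aiko < Priya < Kira < Nico < Dana < Jomo.
Then Jomo < Amir extends the chain to Amir.
With Amir < Ava: Aiko < Priya < Kira < Nico < Dana < Jomo < Amir < Ava.
With Ava < Rhea: Aiko < Priya < Kira < Nico < Dana < Jomo < Amir < Ava < Rhea.
So Aiko < Rhea; Aiko is the younger of the two.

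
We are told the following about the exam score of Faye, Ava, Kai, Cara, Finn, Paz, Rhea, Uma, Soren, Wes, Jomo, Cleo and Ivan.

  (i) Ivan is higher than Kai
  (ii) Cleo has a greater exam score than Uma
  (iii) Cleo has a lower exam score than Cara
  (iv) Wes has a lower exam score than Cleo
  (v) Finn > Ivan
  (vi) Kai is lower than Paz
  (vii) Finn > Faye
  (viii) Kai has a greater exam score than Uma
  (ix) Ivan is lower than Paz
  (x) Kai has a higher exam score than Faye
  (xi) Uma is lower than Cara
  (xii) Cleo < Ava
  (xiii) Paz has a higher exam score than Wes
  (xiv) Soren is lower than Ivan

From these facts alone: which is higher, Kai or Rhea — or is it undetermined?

undetermined

Following every chain through Kai: above Kai we get Ivan, Paz, Finn; below Kai we get Uma, Faye.
Rhea is not reached, and no chain runs the other way from Rhea to Kai.
So the given relations leave the order of Kai and Rhea undetermined.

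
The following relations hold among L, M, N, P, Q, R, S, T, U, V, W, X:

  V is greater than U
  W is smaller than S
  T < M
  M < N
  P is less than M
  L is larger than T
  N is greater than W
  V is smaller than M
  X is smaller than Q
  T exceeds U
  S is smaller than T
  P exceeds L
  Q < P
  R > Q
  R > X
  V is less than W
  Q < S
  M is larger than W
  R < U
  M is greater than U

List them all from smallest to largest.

Nothing is placed below X, so it is least; from there X < Q; Q < R; R < U; U < V; V < W; W < S; S < T; T < L; L < P; P < M; M < N, each given directly.

X < Q < R < U < V < W < S < T < L < P < M < N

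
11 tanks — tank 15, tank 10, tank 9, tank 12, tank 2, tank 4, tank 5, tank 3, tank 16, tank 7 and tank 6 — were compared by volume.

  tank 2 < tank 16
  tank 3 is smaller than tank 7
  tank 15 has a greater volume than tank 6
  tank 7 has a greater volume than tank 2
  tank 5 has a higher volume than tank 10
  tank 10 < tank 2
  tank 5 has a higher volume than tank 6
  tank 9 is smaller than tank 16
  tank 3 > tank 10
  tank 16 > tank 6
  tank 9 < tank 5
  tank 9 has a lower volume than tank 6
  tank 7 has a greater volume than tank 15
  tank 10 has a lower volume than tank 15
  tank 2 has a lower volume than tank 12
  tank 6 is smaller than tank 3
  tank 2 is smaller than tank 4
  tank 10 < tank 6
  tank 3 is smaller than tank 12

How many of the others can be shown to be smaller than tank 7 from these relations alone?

6

The elements the relations force below tank 7 are tank 10, tank 9, tank 6, tank 3, tank 2, tank 15 — no chain reaches any other.
That is 6.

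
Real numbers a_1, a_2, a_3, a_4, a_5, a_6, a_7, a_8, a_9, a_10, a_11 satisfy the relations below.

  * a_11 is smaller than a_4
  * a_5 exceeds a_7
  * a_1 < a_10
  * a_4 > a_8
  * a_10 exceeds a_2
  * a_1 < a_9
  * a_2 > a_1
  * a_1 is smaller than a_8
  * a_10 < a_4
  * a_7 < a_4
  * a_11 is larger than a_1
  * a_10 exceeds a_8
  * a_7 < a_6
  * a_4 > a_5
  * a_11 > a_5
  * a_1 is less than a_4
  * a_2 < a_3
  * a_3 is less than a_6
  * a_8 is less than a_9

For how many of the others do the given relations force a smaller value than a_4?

7

Directly below a_4: a_7, a_1, a_8, a_5, a_11, a_10.
One step further: a_2 (7 so far).
Nothing else is reachable below a_4; 7 in all.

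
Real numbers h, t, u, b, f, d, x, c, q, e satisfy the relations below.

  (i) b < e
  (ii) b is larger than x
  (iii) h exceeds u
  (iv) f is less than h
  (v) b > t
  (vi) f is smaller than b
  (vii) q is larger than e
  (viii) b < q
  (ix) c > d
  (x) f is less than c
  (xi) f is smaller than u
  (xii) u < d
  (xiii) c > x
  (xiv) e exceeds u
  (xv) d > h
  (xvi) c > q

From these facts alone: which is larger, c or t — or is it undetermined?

c

t < b < e < q < c, by transitivity through b, e, q.
So c is larger.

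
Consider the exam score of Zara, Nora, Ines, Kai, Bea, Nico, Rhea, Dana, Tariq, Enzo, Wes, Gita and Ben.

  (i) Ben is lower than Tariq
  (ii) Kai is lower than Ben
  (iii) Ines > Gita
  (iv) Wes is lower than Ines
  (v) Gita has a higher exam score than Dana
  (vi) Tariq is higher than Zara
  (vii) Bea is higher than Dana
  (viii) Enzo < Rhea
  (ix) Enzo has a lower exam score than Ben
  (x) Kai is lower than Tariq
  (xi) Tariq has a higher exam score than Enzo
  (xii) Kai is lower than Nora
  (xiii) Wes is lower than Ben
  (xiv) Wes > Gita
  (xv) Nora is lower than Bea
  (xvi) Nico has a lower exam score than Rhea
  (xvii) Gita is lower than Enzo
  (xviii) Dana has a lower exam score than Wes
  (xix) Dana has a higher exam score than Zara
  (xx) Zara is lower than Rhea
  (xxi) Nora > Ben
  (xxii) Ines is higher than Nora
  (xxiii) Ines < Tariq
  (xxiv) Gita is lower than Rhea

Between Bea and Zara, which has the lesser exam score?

Zara

Zara < Dana and Dana < Gita give Zara < Gita.
Then Gita < Wes extends the chain to Wes.
Then Wes < Ben extends the chain to Ben.
With Ben < Nora: Zara < Dana < Gita < Wes < Ben < Nora.
With Nora < Bea: Zara < Dana < Gita < Wes < Ben < Nora < Bea.
So Zara < Bea; Zara is the lower of the two.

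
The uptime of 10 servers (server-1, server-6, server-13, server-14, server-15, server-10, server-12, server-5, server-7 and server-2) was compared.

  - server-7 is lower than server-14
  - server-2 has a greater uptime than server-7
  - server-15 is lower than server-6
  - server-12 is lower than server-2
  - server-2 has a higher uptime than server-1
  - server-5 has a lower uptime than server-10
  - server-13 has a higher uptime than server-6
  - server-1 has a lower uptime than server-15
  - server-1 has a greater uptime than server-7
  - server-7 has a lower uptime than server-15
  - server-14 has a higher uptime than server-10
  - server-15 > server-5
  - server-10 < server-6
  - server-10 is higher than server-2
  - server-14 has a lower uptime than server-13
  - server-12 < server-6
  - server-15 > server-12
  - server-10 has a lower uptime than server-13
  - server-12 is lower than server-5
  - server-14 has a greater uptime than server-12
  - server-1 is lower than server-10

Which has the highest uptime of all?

server-7 is not greatest since server-7 < server-14; server-1 is not greatest since server-1 < server-15; server-12 is not greatest since server-12 < server-14; server-5 is not greatest since server-5 < server-15; server-2 is not greatest since server-2 < server-10; server-10 is not greatest since server-10 < server-6; server-15 is not greatest since server-15 < server-6; server-6 is not greatest since server-6 < server-13; server-14 is not greatest since server-14 < server-13.
Only server-13 has nothing above it, so server-13 is the highest uptime.

server-13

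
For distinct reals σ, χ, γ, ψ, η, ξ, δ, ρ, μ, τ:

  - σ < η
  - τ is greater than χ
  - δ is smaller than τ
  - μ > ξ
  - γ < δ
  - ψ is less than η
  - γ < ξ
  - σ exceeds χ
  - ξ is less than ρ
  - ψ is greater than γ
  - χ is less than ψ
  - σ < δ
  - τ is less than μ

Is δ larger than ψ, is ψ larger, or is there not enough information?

undetermined

Following every chain through δ: above δ we get τ, μ; below δ we get γ, χ, σ.
ψ is not reached, and no chain runs the other way from ψ to δ.
So the given relations leave the order of δ and ψ undetermined.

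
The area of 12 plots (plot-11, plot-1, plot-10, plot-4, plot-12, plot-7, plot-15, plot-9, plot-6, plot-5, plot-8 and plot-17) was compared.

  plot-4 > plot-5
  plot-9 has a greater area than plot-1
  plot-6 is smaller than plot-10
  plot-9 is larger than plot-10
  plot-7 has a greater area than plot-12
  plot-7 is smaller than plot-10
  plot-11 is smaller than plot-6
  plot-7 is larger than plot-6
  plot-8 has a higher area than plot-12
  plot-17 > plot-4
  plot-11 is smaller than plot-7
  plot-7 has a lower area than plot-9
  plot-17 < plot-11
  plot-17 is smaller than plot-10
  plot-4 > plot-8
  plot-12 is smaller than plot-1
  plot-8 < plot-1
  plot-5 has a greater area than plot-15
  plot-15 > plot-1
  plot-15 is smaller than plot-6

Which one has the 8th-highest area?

plot-5

The consecutive relations fix a unique order: plot-12 < plot-8 < plot-1 < plot-15 < plot-5 < plot-4 < plot-17 < plot-11 < plot-6 < plot-7 < plot-10 < plot-9.
The 8th largest is plot-5.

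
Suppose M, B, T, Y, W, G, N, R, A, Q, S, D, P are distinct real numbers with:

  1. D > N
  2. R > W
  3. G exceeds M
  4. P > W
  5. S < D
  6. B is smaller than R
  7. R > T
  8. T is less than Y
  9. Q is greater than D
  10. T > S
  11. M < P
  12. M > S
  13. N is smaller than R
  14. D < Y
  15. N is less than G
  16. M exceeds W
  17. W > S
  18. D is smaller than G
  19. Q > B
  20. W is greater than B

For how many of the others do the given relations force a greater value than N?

Directly above N: D, R, G.
One step further: Y, Q (5 so far).
Nothing else is reachable above N; 5 in all.

5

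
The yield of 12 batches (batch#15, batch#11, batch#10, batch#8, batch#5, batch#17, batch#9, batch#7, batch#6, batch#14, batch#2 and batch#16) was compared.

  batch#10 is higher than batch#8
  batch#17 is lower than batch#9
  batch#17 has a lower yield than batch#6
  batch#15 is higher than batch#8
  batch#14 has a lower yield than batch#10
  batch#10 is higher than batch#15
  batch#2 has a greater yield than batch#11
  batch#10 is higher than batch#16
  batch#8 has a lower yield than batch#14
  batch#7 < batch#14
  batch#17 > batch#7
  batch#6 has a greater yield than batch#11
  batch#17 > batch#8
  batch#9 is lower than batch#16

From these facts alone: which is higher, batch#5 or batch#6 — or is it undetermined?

undetermined

Following every chain through batch#6: below batch#6 we get batch#7, batch#11, batch#8, batch#17.
batch#5 is not reached, and no chain runs the other way from batch#5 to batch#6.
So the given relations leave the order of batch#6 and batch#5 undetermined.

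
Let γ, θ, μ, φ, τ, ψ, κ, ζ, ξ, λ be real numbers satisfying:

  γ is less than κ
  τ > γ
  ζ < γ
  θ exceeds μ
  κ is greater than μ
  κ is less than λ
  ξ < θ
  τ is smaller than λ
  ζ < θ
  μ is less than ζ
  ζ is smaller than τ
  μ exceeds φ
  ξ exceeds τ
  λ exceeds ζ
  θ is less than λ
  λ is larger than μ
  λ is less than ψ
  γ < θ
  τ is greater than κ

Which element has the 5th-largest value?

The consecutive relations fix a unique order: φ < μ < ζ < γ < κ < τ < ξ < θ < λ < ψ.
Counting 5 from the largest end gives τ.

τ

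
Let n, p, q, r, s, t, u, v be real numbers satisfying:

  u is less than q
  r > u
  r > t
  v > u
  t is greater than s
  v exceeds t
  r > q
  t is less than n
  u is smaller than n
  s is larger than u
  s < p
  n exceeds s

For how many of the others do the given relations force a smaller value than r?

4

The elements the relations force below r are u, s, t, q — no chain reaches any other.
That is 4.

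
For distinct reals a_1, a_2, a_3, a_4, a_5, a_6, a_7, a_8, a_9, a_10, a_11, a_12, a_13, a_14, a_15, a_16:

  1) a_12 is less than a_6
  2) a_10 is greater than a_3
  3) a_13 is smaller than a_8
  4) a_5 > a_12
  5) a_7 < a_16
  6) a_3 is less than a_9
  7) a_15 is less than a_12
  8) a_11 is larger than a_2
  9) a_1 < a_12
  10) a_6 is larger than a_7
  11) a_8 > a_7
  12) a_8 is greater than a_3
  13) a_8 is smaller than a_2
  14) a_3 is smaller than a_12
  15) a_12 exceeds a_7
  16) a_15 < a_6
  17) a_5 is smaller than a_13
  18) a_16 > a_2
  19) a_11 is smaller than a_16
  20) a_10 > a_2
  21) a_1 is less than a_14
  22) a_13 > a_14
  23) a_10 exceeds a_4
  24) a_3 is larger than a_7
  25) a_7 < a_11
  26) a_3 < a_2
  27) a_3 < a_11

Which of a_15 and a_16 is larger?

Link the given pairs in sequence: a_15 < a_12; a_12 < a_5; a_5 < a_13; a_13 < a_8; a_8 < a_2; a_2 < a_11; a_11 < a_16.
Together: a_15 < a_12 < a_5 < a_13 < a_8 < a_2 < a_11 < a_16.
So a_15 < a_16; a_16 is the larger of the two.

a_16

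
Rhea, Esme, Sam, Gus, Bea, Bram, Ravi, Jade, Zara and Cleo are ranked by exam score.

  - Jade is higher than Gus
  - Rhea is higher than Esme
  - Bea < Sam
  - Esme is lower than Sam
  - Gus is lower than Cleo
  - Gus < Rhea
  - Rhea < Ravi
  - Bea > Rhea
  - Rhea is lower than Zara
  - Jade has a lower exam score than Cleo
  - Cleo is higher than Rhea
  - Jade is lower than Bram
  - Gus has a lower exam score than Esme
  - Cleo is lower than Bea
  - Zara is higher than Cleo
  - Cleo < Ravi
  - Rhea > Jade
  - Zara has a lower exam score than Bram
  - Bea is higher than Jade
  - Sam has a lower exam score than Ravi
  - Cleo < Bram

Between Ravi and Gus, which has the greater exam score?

Gus < Esme and Esme < Rhea give Gus < Rhea.
With Rhea < Cleo: Gus < Esme < Rhea < Cleo.
Then Cleo < Bea extends the chain to Bea.
With Bea < Sam: Gus < Esme < Rhea < Cleo < Bea < Sam.
Then Sam < Ravi extends the chain to Ravi.
So Gus < Ravi; Ravi is the higher of the two.

Ravi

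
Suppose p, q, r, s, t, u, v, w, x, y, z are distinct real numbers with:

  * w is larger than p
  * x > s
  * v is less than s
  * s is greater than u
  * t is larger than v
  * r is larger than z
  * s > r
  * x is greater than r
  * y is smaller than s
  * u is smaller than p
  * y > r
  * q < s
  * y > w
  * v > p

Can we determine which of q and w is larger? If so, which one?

Following every chain through q: above q we get s, x.
w is not reached, and no chain runs the other way from w to q.
So the given relations leave the order of q and w undetermined.

undetermined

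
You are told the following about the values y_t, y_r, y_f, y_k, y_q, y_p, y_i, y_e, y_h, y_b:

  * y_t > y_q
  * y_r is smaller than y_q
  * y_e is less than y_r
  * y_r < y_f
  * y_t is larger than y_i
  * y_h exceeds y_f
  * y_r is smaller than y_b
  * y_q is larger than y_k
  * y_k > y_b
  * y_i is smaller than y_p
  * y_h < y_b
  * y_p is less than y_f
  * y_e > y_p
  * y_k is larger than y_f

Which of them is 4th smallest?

Chaining the given pairs: y_i < y_p < y_e < y_r < y_f < y_h < y_b < y_k < y_q < y_t.
The 4th smallest is y_r.

y_r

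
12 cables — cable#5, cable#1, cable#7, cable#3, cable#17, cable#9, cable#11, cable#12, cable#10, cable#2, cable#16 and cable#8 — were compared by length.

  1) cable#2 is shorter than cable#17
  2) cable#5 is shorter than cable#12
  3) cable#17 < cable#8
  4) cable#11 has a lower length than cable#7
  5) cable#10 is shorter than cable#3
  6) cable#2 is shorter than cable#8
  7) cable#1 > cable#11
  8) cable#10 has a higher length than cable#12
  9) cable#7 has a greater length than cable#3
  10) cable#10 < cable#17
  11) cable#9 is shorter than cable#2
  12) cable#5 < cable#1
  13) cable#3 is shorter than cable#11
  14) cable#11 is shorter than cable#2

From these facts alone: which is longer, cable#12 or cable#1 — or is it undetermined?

Link the given pairs in sequence: cable#12 < cable#10; cable#10 < cable#3; cable#3 < cable#11; cable#11 < cable#1.
Together: cable#12 < cable#10 < cable#3 < cable#11 < cable#1.
So cable#1 is longer.

cable#1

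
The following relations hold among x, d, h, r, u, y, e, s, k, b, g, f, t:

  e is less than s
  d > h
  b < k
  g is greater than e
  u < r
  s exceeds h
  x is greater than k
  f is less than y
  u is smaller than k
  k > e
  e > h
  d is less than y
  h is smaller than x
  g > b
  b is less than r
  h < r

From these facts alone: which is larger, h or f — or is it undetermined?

undetermined

Following every chain through h: above h we get e, d, k, g, x, s, y, r.
f is not reached, and no chain runs the other way from f to h.
So the given relations leave the order of h and f undetermined.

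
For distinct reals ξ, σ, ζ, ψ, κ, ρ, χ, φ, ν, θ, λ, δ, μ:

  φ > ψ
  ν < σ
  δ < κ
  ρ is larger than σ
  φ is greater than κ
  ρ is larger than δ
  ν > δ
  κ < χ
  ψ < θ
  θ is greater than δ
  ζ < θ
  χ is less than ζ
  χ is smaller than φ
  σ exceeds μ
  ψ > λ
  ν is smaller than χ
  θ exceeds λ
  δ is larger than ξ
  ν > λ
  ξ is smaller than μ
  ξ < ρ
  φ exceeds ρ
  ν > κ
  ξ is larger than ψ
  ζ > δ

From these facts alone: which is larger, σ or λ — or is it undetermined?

λ < ψ and ψ < ξ give λ < ξ.
With ξ < δ: λ < ψ < ξ < δ.
Then δ < κ extends the chain to κ.
Then κ < ν extends the chain to ν.
Then ν < σ extends the chain to σ.
So σ is larger.

σ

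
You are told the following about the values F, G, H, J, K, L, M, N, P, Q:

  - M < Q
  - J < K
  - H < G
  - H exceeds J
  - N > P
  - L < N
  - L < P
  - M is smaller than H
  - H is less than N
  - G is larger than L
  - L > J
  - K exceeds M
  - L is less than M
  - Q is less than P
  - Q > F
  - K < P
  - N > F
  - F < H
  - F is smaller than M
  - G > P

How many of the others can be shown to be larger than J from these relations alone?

Directly above J: L, K, H.
One step further: M, P, N, G (7 so far).
One step further: Q (8 so far).
No other element is forced above J by the given relations, so the count is 8.

8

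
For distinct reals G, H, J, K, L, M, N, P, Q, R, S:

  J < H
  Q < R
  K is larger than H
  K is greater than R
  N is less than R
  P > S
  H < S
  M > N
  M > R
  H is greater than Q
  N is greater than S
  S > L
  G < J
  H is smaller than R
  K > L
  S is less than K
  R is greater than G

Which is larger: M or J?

M

Chaining the given relations: J < H < S < N < R < M.
So J < M; M is the larger of the two.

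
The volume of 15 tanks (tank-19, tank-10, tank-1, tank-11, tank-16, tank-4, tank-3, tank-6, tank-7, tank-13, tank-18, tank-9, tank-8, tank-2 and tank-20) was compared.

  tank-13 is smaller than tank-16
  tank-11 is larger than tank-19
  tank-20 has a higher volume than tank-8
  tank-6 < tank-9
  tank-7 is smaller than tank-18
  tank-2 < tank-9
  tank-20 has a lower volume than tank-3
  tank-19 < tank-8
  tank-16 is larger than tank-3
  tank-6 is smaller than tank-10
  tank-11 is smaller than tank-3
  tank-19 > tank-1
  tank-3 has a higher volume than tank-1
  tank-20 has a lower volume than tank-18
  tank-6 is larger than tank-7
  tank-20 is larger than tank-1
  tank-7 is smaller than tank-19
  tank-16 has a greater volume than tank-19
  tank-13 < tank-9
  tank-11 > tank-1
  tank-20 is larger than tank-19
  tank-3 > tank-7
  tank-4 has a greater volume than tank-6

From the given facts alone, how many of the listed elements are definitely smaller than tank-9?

4

Directly below tank-9: tank-2, tank-6, tank-13.
One step further: tank-7 (4 so far).
Nothing else is reachable below tank-9; 4 in all.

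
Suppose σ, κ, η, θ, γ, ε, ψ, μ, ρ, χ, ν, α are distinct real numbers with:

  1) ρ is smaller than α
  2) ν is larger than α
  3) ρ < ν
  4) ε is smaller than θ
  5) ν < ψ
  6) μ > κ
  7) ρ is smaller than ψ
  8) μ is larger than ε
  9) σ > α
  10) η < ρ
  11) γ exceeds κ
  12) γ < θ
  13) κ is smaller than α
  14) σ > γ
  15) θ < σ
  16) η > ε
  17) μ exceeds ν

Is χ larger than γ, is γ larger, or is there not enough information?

Following every chain through γ: above γ we get θ, σ; below γ we get κ.
χ is not reached, and no chain runs the other way from χ to γ.
So the given relations leave the order of γ and χ undetermined.

undetermined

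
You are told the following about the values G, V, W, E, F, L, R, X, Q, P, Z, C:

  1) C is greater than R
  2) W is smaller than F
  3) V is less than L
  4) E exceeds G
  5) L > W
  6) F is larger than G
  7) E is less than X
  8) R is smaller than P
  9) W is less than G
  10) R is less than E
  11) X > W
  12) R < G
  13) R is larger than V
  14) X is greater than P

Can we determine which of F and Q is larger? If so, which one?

Following every chain through Q: nothing is chained to Q.
F is not reached, and no chain runs the other way from F to Q.
So the given relations leave the order of Q and F undetermined.

undetermined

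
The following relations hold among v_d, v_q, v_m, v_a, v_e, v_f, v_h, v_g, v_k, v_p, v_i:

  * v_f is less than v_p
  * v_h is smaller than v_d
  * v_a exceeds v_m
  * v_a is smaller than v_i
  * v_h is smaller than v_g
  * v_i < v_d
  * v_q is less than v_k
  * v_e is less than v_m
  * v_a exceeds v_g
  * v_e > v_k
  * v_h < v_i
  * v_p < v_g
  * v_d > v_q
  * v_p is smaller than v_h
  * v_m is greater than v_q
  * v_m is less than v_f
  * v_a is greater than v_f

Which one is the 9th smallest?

v_a

Chaining the given pairs: v_q < v_k < v_e < v_m < v_f < v_p < v_h < v_g < v_a < v_i < v_d.
The 9th smallest is v_a.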